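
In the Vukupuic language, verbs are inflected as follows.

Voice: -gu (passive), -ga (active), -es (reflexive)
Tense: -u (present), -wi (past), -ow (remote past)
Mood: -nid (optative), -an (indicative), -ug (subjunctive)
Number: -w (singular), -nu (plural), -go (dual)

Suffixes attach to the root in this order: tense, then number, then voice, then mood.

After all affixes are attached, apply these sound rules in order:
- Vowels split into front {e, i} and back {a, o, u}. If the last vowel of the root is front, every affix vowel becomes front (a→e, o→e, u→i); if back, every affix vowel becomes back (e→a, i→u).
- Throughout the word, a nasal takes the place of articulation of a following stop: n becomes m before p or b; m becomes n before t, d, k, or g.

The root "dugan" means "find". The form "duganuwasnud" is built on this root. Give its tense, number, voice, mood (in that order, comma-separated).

present, singular, reflexive, optative

Segment: dugan-u-w-es-nid.
tense: -u → present.
number: -w → singular.
voice: -es → reflexive.
mood: -nid → optative.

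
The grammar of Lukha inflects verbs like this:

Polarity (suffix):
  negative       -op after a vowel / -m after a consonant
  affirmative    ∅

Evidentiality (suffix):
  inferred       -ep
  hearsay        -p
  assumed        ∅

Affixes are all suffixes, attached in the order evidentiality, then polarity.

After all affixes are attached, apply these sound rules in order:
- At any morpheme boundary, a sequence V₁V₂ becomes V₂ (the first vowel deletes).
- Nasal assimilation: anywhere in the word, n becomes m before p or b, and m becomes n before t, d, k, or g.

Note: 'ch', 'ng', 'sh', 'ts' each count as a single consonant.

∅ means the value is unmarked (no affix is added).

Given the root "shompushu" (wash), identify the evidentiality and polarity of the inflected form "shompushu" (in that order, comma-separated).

Segment: shompushu.
evidentiality: ∅ → assumed.
polarity: ∅ → affirmative.

assumed, affirmative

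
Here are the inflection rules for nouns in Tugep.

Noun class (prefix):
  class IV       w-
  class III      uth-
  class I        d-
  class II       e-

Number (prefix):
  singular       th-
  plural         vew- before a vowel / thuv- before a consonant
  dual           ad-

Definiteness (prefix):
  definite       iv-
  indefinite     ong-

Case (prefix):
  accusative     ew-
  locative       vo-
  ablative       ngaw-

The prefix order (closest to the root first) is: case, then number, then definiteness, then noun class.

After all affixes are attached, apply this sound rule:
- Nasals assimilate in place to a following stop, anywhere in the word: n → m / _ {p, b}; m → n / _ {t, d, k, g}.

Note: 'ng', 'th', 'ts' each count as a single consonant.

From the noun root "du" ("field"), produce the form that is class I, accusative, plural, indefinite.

dongvewewdu

Attach case accusative ew- → ewdu.
Attach number plural vew- (before vowel 'e') → vewewdu.
Attach definiteness indefinite ong- → ongvewewdu.
Attach noun class class I d- → dongvewewdu.
Nasal assimilation: no change.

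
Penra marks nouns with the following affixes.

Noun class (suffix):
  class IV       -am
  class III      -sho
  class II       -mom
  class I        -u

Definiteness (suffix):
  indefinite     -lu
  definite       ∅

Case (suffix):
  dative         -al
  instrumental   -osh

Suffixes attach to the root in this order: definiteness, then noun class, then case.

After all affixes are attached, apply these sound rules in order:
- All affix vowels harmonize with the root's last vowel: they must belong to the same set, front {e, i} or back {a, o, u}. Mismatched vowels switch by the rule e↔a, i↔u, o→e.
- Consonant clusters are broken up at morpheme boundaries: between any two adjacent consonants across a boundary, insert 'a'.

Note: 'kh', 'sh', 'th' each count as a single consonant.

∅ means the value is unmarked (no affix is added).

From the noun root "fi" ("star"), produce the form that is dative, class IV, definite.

definiteness = definite: zero marking, form stays fi.
Attach noun class class IV -am → fiam.
Attach case dative -al → fiamal.
Apply vowel harmony: fiamal → fiemel.
Epenthesis: no change.

fiemel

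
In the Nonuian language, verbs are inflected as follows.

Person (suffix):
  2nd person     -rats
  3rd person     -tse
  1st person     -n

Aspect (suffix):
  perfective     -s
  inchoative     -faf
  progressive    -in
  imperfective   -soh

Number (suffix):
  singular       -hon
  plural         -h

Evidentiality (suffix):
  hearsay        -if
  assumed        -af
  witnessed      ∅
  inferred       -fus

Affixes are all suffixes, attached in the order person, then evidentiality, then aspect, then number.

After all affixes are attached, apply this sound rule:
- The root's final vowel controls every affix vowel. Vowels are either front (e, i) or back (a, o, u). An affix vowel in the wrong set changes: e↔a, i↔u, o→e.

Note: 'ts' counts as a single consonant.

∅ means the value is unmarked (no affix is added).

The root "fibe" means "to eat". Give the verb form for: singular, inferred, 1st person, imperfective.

Attach person 1st person -n → fiben.
Attach evidentiality inferred -fus → fibenfus.
Attach aspect imperfective -soh → fibenfussoh.
Attach number singular -hon → fibenfussohhon.
Apply vowel harmony: fibenfussohhon → fibenfissehhen.

fibenfissehhen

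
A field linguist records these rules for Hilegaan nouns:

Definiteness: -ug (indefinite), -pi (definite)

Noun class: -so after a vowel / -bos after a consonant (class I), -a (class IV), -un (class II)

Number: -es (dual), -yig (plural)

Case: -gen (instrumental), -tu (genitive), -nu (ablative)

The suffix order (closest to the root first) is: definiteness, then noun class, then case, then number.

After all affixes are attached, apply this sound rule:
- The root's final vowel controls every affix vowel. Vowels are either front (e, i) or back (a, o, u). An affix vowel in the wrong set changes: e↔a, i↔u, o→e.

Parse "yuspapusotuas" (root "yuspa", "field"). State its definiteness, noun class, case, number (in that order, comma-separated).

Segment: yuspa-pi-so-tu-es.
definiteness: -pi → definite.
noun class: -so/bos → class I.
case: -tu → genitive.
number: -es → dual.

definite, class I, genitive, dual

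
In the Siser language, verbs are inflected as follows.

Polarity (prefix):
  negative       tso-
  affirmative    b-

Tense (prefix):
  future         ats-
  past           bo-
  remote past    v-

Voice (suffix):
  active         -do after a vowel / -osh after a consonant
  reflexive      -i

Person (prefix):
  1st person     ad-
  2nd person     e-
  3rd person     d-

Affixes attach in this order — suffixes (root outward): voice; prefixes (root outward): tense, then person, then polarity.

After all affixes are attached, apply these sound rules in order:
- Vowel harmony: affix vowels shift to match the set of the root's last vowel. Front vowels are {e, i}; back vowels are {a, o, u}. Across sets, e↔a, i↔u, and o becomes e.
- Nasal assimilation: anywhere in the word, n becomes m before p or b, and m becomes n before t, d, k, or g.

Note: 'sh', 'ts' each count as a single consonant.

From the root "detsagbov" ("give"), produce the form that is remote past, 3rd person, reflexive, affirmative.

bdvdetsagbovu

Attach tense remote past v- → vdetsagbov.
Attach person 3rd person d- → dvdetsagbov.
Attach polarity affirmative b- → bdvdetsagbov.
Attach voice reflexive -i → bdvdetsagbovi.
Apply vowel harmony: bdvdetsagbovi → bdvdetsagbovu.
Nasal assimilation: no change.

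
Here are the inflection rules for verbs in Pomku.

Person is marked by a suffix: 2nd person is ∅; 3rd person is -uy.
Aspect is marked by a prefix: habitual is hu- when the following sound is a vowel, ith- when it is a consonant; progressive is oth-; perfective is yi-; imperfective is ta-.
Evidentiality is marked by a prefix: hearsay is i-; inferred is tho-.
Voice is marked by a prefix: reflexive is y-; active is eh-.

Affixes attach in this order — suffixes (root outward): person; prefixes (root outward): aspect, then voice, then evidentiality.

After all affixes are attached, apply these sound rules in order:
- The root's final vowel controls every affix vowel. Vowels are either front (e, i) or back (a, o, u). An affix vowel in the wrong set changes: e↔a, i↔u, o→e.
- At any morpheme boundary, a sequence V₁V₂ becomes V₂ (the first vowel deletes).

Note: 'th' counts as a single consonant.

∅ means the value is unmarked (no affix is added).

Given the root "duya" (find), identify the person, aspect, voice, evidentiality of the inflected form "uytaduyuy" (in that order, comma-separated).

3rd person, imperfective, reflexive, hearsay

Segment: i-y-ta-duya-uy.
person: -uy → 3rd person.
aspect: ta- → imperfective.
voice: y- → reflexive.
evidentiality: i- → hearsay.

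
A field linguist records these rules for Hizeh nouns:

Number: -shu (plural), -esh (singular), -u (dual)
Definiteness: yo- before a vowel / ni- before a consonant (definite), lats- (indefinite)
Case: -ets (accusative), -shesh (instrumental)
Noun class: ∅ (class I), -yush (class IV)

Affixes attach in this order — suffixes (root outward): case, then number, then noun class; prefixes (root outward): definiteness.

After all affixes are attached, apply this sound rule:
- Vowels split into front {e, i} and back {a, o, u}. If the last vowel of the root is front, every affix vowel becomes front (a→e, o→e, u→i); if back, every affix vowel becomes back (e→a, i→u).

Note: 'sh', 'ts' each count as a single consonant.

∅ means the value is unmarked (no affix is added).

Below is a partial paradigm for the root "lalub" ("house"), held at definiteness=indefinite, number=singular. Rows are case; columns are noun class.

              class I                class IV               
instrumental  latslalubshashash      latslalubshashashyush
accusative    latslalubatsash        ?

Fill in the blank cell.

Attach definiteness indefinite lats- → latslalub.
Attach case accusative -ets → latslalubets.
Attach number singular -esh → latslalubetsesh.
Attach noun class class IV -yush → latslalubetseshyush.
Apply vowel harmony: latslalubetseshyush → latslalubatsashyush.

latslalubatsashyush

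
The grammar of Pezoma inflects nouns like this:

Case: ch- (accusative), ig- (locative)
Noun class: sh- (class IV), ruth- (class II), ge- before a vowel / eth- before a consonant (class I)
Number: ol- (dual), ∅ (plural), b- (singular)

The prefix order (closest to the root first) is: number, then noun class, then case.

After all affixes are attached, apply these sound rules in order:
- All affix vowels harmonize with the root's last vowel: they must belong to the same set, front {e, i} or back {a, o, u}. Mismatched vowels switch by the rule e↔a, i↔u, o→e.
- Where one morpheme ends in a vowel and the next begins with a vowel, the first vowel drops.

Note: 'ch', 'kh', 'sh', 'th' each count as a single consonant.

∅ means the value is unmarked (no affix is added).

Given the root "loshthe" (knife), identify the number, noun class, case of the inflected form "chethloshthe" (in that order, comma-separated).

Segment: ch-eth-loshthe.
number: ∅ → plural.
noun class: ge/eth- → class I.
case: ch- → accusative.

plural, class I, accusative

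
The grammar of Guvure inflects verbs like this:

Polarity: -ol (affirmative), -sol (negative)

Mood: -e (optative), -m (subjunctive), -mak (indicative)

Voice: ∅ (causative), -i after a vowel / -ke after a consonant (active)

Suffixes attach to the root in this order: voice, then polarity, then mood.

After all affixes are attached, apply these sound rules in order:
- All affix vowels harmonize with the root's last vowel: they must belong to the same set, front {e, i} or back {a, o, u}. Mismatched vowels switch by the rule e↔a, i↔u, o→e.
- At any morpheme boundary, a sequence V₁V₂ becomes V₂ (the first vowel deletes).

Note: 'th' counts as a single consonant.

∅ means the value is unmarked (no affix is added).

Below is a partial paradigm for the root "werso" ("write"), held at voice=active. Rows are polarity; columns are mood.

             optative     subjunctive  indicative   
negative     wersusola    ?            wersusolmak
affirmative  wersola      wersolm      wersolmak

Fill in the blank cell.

wersusolm

Attach voice active -i (after vowel 'o') → wersoi.
Attach polarity negative -sol → wersoisol.
Attach mood subjunctive -m → wersoisolm.
Apply vowel harmony: wersoisolm → wersousolm.
Apply vowel deletion: wersousolm → wersusolm.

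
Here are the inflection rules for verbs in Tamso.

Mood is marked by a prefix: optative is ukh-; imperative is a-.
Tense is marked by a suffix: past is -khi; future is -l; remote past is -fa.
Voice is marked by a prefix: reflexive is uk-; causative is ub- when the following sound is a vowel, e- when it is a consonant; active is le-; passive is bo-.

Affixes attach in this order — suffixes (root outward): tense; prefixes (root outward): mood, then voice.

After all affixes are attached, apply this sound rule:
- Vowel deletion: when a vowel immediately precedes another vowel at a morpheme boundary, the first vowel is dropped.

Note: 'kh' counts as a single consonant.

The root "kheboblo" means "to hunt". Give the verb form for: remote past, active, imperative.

lakheboblofa

Attach tense remote past -fa → kheboblofa.
Attach mood imperative a- → akheboblofa.
Attach voice active le- → leakheboblofa.
Apply vowel deletion: leakheboblofa → lakheboblofa.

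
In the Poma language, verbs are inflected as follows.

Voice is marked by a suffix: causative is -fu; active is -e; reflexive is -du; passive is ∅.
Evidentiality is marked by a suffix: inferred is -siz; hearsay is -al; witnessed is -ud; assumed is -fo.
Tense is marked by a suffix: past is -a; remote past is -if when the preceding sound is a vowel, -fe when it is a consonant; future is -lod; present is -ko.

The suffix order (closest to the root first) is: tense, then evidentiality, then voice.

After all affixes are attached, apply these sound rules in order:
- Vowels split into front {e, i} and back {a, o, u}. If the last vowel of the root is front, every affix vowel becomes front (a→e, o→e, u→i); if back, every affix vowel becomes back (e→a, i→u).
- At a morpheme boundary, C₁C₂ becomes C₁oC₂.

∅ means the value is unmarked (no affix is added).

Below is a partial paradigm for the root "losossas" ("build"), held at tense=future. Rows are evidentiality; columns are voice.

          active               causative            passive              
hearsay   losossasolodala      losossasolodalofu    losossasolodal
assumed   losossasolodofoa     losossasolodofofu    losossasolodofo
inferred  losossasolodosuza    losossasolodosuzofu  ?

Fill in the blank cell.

losossasolodosuz

Attach tense future -lod → losossaslod.
Attach evidentiality inferred -siz → losossaslodsiz.
voice = passive: zero marking, form stays losossaslodsiz.
Apply vowel harmony: losossaslodsiz → losossaslodsuz.
Apply epenthesis: losossaslodsuz → losossasolodosuz.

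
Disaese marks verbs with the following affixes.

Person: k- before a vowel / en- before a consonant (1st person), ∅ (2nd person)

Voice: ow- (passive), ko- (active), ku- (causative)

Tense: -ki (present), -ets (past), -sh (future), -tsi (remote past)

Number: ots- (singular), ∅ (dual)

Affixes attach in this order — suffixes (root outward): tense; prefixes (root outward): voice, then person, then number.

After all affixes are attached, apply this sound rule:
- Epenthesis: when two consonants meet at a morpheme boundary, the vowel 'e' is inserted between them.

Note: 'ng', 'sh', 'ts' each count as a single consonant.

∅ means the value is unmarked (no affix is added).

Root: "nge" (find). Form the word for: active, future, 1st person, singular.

otsenekongesh

Attach voice active ko- → konge.
Attach person 1st person en- (before consonant 'k') → enkonge.
Attach number singular ots- → otsenkonge.
Attach tense future -sh → otsenkongesh.
Apply epenthesis: otsenkongesh → otsenekongesh.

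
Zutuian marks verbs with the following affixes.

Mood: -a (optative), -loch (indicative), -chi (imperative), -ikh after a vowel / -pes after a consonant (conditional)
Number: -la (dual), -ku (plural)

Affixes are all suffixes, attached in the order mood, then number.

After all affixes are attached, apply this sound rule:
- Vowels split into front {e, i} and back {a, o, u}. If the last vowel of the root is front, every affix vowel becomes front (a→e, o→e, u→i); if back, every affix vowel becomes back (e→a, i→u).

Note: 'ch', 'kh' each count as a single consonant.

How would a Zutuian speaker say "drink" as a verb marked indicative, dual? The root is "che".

chelechle

Attach mood indicative -loch → cheloch.
Attach number dual -la → chelochla.
Apply vowel harmony: chelochla → chelechle.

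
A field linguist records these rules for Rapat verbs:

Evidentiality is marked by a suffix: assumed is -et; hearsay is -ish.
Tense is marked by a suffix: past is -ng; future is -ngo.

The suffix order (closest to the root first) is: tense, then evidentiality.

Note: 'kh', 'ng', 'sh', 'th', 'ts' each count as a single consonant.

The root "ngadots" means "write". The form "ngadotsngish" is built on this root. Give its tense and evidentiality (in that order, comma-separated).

past, hearsay

Segment: ngadots-ng-ish.
tense: -ng → past.
evidentiality: -ish → hearsay.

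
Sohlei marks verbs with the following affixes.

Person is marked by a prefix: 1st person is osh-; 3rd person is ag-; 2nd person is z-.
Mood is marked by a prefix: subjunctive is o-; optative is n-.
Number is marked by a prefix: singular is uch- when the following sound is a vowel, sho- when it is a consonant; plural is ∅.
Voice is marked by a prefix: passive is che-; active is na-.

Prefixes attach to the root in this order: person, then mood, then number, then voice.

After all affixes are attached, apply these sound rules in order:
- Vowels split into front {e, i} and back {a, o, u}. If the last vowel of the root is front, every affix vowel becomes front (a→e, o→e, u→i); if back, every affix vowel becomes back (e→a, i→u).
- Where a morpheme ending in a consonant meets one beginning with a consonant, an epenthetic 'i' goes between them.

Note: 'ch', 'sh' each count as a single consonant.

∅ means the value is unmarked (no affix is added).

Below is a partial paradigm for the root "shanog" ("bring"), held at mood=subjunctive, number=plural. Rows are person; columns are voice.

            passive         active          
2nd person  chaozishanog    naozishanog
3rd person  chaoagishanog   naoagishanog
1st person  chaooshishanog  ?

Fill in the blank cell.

naooshishanog

Attach person 1st person osh- → oshshanog.
Attach mood subjunctive o- → ooshshanog.
number = plural: zero marking, form stays ooshshanog.
Attach voice active na- → naooshshanog.
Vowel harmony: no change.
Apply epenthesis: naooshshanog → naooshishanog.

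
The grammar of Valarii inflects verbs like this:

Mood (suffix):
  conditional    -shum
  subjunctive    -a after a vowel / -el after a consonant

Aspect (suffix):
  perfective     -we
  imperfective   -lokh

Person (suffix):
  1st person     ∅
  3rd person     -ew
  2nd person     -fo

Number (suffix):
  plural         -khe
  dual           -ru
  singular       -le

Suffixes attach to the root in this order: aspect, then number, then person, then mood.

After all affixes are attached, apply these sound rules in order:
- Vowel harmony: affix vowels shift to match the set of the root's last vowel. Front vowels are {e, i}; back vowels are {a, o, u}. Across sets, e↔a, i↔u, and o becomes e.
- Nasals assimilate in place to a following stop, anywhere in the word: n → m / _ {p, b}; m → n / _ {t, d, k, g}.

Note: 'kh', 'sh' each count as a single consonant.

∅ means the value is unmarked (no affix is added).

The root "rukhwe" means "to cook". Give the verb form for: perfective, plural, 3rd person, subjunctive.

Attach aspect perfective -we → rukhwewe.
Attach number plural -khe → rukhwewekhe.
Attach person 3rd person -ew → rukhwewekheew.
Attach mood subjunctive -el (after consonant 'w') → rukhwewekheewel.
Vowel harmony: no change.
Nasal assimilation: no change.

rukhwewekheewel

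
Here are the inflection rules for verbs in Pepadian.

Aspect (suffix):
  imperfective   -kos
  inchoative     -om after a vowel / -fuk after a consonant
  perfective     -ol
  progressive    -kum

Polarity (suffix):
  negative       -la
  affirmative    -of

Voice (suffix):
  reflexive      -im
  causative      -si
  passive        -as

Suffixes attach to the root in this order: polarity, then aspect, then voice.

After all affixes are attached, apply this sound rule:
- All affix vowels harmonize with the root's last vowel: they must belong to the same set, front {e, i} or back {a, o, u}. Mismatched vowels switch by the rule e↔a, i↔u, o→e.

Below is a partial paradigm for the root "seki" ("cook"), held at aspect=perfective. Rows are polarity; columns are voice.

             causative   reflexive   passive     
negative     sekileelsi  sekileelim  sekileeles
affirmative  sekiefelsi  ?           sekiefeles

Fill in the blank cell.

Attach polarity affirmative -of → sekiof.
Attach aspect perfective -ol → sekiofol.
Attach voice reflexive -im → sekiofolim.
Apply vowel harmony: sekiofolim → sekiefelim.

sekiefelim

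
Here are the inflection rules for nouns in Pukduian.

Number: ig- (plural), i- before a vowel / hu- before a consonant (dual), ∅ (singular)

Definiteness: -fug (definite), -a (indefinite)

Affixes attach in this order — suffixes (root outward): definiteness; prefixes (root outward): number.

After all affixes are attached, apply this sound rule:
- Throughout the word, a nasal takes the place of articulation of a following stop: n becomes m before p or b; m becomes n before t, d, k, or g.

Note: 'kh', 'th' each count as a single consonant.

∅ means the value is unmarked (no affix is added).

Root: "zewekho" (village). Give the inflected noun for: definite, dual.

huzewekhofug

Attach definiteness definite -fug → zewekhofug.
Attach number dual hu- (before consonant 'z') → huzewekhofug.
Nasal assimilation: no change.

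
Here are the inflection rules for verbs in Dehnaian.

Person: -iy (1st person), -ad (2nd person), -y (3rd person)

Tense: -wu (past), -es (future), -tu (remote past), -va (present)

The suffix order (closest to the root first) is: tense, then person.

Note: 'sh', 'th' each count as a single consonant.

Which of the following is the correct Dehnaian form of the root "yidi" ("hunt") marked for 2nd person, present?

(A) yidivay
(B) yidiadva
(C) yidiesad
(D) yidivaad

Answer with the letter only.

Attach tense present -va → yidiva.
Attach person 2nd person -ad → yidivaad.
So the correct form is yidivaad, option (D).
(A) yidivay is wrong: it uses 3rd person instead of 2nd person for person.
(B) yidiadva is wrong: it has the affixes in the wrong order.
(C) yidiesad is wrong: it uses future instead of present for tense.

D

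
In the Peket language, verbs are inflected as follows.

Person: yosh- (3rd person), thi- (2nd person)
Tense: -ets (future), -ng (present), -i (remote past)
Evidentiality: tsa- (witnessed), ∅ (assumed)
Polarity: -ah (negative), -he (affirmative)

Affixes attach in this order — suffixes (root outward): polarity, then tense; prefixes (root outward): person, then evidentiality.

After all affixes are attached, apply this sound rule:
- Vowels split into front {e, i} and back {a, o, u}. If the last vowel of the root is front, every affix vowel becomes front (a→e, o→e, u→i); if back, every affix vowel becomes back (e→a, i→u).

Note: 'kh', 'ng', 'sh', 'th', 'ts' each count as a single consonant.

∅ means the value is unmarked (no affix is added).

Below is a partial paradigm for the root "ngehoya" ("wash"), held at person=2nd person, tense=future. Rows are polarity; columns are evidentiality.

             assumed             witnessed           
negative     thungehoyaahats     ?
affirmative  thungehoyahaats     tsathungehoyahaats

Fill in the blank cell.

tsathungehoyaahats

Attach polarity negative -ah → ngehoyaah.
Attach person 2nd person thi- → thingehoyaah.
Attach evidentiality witnessed tsa- → tsathingehoyaah.
Attach tense future -ets → tsathingehoyaahets.
Apply vowel harmony: tsathingehoyaahets → tsathungehoyaahats.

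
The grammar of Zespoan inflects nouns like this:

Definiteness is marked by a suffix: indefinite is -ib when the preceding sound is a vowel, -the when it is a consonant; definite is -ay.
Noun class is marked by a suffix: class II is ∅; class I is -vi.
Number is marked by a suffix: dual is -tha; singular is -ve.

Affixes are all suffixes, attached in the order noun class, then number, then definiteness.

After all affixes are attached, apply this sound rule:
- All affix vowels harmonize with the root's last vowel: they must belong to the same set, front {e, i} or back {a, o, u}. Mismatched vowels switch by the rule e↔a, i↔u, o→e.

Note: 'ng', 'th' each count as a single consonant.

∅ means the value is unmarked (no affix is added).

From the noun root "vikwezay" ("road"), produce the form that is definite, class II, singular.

noun class = class II: zero marking, form stays vikwezay.
Attach number singular -ve → vikwezayve.
Attach definiteness definite -ay → vikwezayveay.
Apply vowel harmony: vikwezayveay → vikwezayvaay.

vikwezayvaay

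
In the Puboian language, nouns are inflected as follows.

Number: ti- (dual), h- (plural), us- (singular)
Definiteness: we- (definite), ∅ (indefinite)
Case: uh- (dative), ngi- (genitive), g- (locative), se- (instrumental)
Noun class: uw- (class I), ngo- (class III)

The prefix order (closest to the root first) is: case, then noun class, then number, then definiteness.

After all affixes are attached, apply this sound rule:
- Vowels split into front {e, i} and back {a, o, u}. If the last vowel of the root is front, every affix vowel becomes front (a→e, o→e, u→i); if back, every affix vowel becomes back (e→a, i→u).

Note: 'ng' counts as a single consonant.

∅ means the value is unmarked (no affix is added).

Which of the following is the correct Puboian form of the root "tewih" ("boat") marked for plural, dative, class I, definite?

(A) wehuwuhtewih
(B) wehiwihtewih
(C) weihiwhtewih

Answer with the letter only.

Attach case dative uh- → uhtewih.
Attach noun class class I uw- → uwuhtewih.
Attach number plural h- → huwuhtewih.
Attach definiteness definite we- → wehuwuhtewih.
Apply vowel harmony: wehuwuhtewih → wehiwihtewih.
So the correct form is wehiwihtewih, option (B).
(C) weihiwhtewih is wrong: it has the affixes in the wrong order.
(A) wehuwuhtewih is wrong: it fails to apply the sound rule(s).

B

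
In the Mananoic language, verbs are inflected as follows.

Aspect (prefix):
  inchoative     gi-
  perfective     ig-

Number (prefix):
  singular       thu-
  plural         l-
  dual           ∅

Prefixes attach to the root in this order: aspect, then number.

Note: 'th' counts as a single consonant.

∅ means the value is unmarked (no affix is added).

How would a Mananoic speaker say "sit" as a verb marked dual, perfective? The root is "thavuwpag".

Attach aspect perfective ig- → igthavuwpag.
number = dual: zero marking, form stays igthavuwpag.

igthavuwpag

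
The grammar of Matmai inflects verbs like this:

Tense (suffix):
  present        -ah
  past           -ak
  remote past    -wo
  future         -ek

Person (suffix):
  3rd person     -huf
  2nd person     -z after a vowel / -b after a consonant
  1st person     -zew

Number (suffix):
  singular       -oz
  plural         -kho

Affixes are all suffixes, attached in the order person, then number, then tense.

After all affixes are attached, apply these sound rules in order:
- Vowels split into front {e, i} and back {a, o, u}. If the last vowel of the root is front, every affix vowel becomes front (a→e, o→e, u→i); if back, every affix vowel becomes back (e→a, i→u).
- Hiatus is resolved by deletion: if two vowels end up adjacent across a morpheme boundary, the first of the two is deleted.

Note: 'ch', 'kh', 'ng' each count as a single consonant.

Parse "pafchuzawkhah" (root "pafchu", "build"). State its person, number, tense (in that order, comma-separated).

1st person, plural, present

Segment: pafchu-zew-kho-ah.
person: -zew → 1st person.
number: -kho → plural.
tense: -ah → present.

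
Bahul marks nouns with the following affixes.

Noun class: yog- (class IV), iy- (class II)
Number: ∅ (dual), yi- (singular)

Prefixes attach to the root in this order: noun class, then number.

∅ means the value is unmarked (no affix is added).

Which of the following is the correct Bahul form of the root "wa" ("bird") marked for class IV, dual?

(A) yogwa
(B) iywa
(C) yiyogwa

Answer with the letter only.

A

Attach noun class class IV yog- → yogwa.
number = dual: zero marking, form stays yogwa.
So the correct form is yogwa, option (A).
(B) iywa is wrong: it uses class II instead of class IV for noun class.
(C) yiyogwa is wrong: it uses singular instead of dual for number.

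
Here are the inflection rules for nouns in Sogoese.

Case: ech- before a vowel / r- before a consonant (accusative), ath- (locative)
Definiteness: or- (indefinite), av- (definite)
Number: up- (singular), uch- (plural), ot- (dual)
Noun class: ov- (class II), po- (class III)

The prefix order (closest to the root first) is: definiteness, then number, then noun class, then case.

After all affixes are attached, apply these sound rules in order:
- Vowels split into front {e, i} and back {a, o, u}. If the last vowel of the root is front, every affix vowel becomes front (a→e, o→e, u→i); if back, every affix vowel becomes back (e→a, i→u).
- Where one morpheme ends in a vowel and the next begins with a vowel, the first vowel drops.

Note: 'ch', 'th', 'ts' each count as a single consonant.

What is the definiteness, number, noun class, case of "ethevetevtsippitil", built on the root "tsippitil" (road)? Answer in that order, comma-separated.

Segment: ath-ov-ot-av-tsippitil.
definiteness: av- → definite.
number: ot- → dual.
noun class: ov- → class II.
case: ath- → locative.

definite, dual, class II, locative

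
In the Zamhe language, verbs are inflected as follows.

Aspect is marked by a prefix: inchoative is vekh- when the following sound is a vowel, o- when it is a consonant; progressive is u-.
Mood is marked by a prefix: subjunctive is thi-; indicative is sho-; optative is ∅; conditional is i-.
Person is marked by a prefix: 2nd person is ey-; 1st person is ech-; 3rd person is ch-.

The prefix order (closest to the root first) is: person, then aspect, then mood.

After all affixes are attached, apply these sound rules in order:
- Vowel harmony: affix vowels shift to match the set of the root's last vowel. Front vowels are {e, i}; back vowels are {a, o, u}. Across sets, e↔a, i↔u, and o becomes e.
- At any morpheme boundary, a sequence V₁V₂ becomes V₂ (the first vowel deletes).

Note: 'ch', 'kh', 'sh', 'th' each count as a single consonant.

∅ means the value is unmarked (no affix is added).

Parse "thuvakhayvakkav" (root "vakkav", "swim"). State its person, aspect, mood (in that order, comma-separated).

2nd person, inchoative, subjunctive

Segment: thi-vekh-ey-vakkav.
person: ey- → 2nd person.
aspect: vekh/o- → inchoative.
mood: thi- → subjunctive.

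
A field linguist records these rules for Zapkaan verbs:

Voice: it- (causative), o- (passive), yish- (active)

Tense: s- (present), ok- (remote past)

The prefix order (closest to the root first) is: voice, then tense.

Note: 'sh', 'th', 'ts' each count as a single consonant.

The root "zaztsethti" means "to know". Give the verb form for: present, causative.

Attach voice causative it- → itzaztsethti.
Attach tense present s- → sitzaztsethti.

sitzaztsethti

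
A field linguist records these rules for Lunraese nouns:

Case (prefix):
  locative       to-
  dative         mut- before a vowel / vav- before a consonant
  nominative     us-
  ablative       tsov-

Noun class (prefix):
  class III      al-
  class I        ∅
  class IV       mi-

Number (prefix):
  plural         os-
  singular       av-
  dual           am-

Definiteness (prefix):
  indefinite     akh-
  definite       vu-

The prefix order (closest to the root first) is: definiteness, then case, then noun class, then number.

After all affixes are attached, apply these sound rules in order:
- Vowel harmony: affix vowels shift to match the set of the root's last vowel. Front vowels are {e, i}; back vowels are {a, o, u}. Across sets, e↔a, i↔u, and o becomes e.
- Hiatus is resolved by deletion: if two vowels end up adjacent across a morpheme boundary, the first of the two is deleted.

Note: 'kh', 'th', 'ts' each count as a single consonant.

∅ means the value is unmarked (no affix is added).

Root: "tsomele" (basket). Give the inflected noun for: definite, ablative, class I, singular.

Attach definiteness definite vu- → vutsomele.
Attach case ablative tsov- → tsovvutsomele.
noun class = class I: zero marking, form stays tsovvutsomele.
Attach number singular av- → avtsovvutsomele.
Apply vowel harmony: avtsovvutsomele → evtsevvitsomele.
Vowel deletion: no change.

evtsevvitsomele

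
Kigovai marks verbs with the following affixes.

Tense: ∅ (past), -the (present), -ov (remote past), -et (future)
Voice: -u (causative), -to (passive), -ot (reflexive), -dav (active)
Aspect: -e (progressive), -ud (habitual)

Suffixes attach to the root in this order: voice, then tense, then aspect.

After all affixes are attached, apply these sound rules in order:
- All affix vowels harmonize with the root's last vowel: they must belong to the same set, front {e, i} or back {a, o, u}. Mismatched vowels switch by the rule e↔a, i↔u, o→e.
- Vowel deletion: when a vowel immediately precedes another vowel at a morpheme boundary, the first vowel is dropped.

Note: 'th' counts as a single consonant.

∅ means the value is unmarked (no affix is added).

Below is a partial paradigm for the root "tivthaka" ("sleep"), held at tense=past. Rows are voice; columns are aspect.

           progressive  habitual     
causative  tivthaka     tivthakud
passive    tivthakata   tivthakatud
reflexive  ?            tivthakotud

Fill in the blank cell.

tivthakota

Attach voice reflexive -ot → tivthakaot.
tense = past: zero marking, form stays tivthakaot.
Attach aspect progressive -e → tivthakaote.
Apply vowel harmony: tivthakaote → tivthakaota.
Apply vowel deletion: tivthakaota → tivthakota.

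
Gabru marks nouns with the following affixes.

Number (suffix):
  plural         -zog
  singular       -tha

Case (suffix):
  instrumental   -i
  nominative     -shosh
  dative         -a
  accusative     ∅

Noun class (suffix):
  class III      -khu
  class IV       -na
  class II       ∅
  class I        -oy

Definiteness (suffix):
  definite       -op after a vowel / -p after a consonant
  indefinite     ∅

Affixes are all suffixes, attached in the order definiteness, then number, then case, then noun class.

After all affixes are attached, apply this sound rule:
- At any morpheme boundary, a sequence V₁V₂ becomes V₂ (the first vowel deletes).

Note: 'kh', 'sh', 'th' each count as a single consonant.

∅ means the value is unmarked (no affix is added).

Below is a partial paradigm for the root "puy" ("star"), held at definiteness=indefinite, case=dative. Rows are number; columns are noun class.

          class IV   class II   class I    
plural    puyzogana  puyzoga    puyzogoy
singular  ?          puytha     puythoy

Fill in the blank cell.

definiteness = indefinite: zero marking, form stays puy.
Attach number singular -tha → puytha.
Attach case dative -a → puythaa.
Attach noun class class IV -na → puythaana.
Apply vowel deletion: puythaana → puythana.

puythana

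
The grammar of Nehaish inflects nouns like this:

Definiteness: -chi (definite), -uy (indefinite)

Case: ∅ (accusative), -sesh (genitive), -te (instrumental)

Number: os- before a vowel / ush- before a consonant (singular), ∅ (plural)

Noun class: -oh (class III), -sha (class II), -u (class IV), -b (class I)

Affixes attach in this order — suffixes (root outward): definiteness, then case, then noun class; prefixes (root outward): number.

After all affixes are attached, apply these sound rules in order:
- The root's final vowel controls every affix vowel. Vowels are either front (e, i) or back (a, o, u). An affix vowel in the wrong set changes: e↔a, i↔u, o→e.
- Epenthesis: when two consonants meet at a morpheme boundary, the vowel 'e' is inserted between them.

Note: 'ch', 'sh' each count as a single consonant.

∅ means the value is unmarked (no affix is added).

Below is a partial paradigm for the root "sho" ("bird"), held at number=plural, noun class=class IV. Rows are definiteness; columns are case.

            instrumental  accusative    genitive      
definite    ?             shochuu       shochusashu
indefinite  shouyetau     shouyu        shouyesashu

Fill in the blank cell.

Attach definiteness definite -chi → shochi.
Attach case instrumental -te → shochite.
number = plural: zero marking, form stays shochite.
Attach noun class class IV -u → shochiteu.
Apply vowel harmony: shochiteu → shochutau.
Epenthesis: no change.

shochutau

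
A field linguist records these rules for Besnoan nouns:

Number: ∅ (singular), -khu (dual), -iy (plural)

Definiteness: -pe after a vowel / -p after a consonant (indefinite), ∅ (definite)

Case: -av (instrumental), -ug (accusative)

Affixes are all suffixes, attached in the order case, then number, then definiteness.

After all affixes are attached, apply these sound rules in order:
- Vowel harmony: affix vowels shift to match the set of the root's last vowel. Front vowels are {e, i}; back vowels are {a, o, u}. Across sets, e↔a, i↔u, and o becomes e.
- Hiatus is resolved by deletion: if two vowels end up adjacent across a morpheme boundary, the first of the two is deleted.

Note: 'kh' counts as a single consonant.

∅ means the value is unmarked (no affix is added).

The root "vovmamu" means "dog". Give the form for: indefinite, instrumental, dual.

Attach case instrumental -av → vovmamuav.
Attach number dual -khu → vovmamuavkhu.
Attach definiteness indefinite -pe (after vowel 'u') → vovmamuavkhupe.
Apply vowel harmony: vovmamuavkhupe → vovmamuavkhupa.
Apply vowel deletion: vovmamuavkhupa → vovmamavkhupa.

vovmamavkhupa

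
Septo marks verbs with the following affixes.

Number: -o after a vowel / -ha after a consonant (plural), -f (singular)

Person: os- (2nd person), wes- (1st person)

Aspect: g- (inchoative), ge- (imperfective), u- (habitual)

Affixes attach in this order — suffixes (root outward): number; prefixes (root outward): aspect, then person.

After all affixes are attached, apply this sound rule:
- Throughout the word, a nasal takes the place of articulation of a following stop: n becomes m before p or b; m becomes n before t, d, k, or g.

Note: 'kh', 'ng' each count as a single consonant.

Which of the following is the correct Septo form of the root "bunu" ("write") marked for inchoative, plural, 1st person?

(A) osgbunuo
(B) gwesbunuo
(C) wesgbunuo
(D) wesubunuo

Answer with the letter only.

Attach number plural -o (after vowel 'u') → bunuo.
Attach aspect inchoative g- → gbunuo.
Attach person 1st person wes- → wesgbunuo.
Nasal assimilation: no change.
So the correct form is wesgbunuo, option (C).
(B) gwesbunuo is wrong: it has the affixes in the wrong order.
(D) wesubunuo is wrong: it uses habitual instead of inchoative for aspect.
(A) osgbunuo is wrong: it uses 2nd person instead of 1st person for person.

C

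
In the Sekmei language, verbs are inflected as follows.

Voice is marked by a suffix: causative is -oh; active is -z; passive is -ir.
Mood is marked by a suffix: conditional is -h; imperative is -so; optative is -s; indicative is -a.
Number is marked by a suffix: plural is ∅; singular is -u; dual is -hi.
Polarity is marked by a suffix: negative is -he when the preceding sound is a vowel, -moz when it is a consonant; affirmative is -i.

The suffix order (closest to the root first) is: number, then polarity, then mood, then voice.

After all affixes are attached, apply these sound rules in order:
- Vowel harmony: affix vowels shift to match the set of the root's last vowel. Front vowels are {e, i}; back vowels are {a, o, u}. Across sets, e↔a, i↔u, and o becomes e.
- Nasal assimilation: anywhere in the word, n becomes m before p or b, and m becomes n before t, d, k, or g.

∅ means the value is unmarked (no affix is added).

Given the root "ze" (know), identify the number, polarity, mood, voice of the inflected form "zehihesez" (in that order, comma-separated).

Segment: ze-hi-he-so-z.
number: -hi → dual.
polarity: -he/moz → negative.
mood: -so → imperative.
voice: -z → active.

dual, negative, imperative, active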